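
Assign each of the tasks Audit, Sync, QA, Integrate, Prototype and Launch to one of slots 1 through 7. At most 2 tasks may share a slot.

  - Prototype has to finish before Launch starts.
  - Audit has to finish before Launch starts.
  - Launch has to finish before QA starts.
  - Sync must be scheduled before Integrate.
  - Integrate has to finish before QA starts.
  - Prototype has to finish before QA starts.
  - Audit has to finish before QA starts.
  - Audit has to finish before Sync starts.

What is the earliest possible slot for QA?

4

Precedence pushes QA to at least 4.
QA at 4 is achievable: Sync -> 2, Integrate -> 3, QA -> 4, Launch -> 2, Audit -> 1, Prototype -> 1.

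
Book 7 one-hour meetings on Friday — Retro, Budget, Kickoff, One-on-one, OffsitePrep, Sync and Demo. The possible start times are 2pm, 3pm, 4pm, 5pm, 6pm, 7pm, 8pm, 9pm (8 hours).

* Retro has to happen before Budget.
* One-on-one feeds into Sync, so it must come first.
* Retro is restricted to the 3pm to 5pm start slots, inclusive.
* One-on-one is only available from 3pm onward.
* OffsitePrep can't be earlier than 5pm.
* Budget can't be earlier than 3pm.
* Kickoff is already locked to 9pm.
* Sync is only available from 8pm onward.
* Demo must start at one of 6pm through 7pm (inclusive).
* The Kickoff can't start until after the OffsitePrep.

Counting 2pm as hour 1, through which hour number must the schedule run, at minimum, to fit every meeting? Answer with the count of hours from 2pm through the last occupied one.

The precedence chain requires at least 2 distinct hours.
Kickoff can't be placed before 9pm — that is hour 8 counting from 2pm — so the schedule must run through at least 8 hours.
8 works (last occupied hour: 9pm): for example Retro in 3pm; Budget in 4pm; One-on-one in 3pm; Kickoff in 9pm; Demo in 6pm; OffsitePrep in 5pm; Sync in 8pm.

8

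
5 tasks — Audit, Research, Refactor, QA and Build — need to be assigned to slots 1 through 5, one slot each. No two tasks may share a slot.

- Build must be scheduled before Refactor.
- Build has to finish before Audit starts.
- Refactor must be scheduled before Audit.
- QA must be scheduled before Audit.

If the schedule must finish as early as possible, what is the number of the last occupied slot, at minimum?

slot 5

The precedence chain requires at least 3 distinct slots.
With at most 1 per slot and 5 tasks, at least 5 slots are needed.
5 works (last occupied slot: 5): for example Refactor in 2; Build in 1; Audit in 4; QA in 3; Research in 5.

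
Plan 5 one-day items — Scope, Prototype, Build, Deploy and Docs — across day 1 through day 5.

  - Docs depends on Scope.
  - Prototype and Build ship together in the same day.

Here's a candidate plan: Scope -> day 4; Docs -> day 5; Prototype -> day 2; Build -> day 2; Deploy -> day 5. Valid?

Yes

Docs depends on Scope — holds.
Prototype and Build ship together in the same day — holds.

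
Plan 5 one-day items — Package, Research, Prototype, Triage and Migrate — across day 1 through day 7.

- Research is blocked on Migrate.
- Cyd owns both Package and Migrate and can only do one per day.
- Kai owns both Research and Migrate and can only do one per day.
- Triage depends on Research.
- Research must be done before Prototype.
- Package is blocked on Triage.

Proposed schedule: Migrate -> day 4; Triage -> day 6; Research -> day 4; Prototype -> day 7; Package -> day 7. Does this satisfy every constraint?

No. Kai owns both Research and Migrate and can only do one per day is not satisfied.

Research must be done before Prototype — holds.
Kai owns both Research and Migrate and can only do one per day — violated.
Triage depends on Research — holds.
Cyd owns both Package and Migrate and can only do one per day — holds.
Package is blocked on Triage — holds.
Research is blocked on Migrate — violated.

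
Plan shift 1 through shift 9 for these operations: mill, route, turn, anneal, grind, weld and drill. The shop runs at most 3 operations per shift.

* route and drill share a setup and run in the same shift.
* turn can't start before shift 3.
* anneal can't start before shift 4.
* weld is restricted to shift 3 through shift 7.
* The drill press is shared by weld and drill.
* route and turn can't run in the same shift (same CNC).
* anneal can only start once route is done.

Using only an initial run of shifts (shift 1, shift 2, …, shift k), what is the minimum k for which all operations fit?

The precedence chain requires at least 2 distinct shifts.
With at most 3 per shift and 7 operations, at least 3 shifts are needed.
anneal can't be placed before shift 4, so the schedule must run through at least shift 4.
4 works (last occupied shift: shift 4): for example turn=shift 3, drill=shift 1, route=shift 1, grind=shift 2, weld=shift 3, mill=shift 1, anneal=shift 4.

4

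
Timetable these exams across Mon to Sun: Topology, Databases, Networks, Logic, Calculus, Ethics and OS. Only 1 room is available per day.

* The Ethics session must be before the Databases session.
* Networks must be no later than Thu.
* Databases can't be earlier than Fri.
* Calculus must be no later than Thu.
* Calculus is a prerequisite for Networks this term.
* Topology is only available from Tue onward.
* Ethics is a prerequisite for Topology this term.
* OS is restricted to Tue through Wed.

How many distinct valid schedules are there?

48

Splitting on Topology: it can be Fri (12), Sat (18), Sun (18). Listing each branch's schedules as (Databases, Networks, Logic, Calculus, Ethics, OS):
Topology=Fri: (Sat,Tue,Sun,Mon,Thu,Wed) (Sat,Wed,Sun,Mon,Thu,Tue) (Sat,Thu,Sun,Mon,Tue,Wed) (Sat,Thu,Sun,Mon,Wed,Tue) (Sat,Thu,Sun,Tue,Mon,Wed) (Sat,Thu,Sun,Wed,Mon,Tue) (Sun,Tue,Sat,Mon,Thu,Wed) (Sun,Wed,Sat,Mon,Thu,Tue) (Sun,Thu,Sat,Mon,Tue,Wed) (Sun,Thu,Sat,Mon,Wed,Tue) (Sun,Thu,Sat,Tue,Mon,Wed) (Sun,Thu,Sat,Wed,Mon,Tue) — 12.
Topology=Sat: (Fri,Tue,Sun,Mon,Thu,Wed) (Fri,Wed,Sun,Mon,Thu,Tue) (Fri,Thu,Sun,Mon,Tue,Wed) (Fri,Thu,Sun,Mon,Wed,Tue) (Fri,Thu,Sun,Tue,Mon,Wed) (Fri,Thu,Sun,Wed,Mon,Tue) (Sun,Tue,Thu,Mon,Fri,Wed) (Sun,Tue,Fri,Mon,Thu,Wed) (Sun,Wed,Thu,Mon,Fri,Tue) (Sun,Wed,Fri,Mon,Thu,Tue) (Sun,Thu,Mon,Tue,Fri,Wed) (Sun,Thu,Mon,Wed,Fri,Tue) (Sun,Thu,Tue,Mon,Fri,Wed) (Sun,Thu,Wed,Mon,Fri,Tue) (Sun,Thu,Fri,Mon,Tue,Wed) (Sun,Thu,Fri,Mon,Wed,Tue) (Sun,Thu,Fri,Tue,Mon,Wed) (Sun,Thu,Fri,Wed,Mon,Tue) — 18.
Topology=Sun: (Fri,Tue,Sat,Mon,Thu,Wed) (Fri,Wed,Sat,Mon,Thu,Tue) (Fri,Thu,Sat,Mon,Tue,Wed) (Fri,Thu,Sat,Mon,Wed,Tue) (Fri,Thu,Sat,Tue,Mon,Wed) (Fri,Thu,Sat,Wed,Mon,Tue) (Sat,Tue,Thu,Mon,Fri,Wed) (Sat,Tue,Fri,Mon,Thu,Wed) (Sat,Wed,Thu,Mon,Fri,Tue) (Sat,Wed,Fri,Mon,Thu,Tue) (Sat,Thu,Mon,Tue,Fri,Wed) (Sat,Thu,Mon,Wed,Fri,Tue) (Sat,Thu,Tue,Mon,Fri,Wed) (Sat,Thu,Wed,Mon,Fri,Tue) (Sat,Thu,Fri,Mon,Tue,Wed) (Sat,Thu,Fri,Mon,Wed,Tue) (Sat,Thu,Fri,Tue,Mon,Wed) (Sat,Thu,Fri,Wed,Mon,Tue) — 18.
Summing: 12 + 18 + 18 = 48.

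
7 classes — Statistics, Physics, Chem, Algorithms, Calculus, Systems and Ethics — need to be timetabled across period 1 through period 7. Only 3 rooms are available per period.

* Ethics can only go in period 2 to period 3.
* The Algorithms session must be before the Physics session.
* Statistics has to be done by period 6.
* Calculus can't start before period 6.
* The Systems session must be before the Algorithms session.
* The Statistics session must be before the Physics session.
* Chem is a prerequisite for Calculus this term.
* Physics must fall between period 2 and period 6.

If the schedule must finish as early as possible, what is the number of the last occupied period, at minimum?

The precedence chain requires at least 3 distinct periods.
With at most 3 per period and 7 classes, at least 3 periods are needed.
Calculus can't be placed before period 6, so the schedule must run through at least period 6.
6 works (last occupied period: period 6): for example Algorithms -> period 2; Systems -> period 1; Statistics -> period 1; Ethics -> period 2; Calculus -> period 6; Physics -> period 3; Chem -> period 1.

6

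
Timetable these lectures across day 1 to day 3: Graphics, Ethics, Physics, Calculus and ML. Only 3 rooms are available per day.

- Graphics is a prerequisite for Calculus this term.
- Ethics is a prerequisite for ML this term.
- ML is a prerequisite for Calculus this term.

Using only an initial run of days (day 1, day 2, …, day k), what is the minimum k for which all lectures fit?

3

The precedence chain requires at least 3 distinct days.
With at most 3 per day and 5 lectures, at least 2 days are needed.
3 works (last occupied day: day 3): for example Calculus -> day 3, Ethics -> day 1, Physics -> day 1, ML -> day 2, Graphics -> day 1.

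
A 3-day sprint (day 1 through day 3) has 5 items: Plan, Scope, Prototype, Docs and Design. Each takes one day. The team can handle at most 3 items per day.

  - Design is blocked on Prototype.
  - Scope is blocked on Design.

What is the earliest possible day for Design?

day 2

Precedence pushes Design to at least day 2; downstream work caps Design at day 2.
Design at day 2 is achievable: Docs=day 1, Plan=day 1, Scope=day 3, Design=day 2, Prototype=day 1.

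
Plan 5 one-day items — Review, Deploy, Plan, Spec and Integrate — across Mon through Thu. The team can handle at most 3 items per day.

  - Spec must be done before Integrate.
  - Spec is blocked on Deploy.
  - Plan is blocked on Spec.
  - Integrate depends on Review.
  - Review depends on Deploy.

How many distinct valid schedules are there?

Splitting on Review: it can be Tue (5), Wed (4). Listing each branch's schedules as (Deploy, Plan, Spec, Integrate):
Review=Tue: (Mon,Wed,Tue,Wed) (Mon,Wed,Tue,Thu) (Mon,Thu,Tue,Wed) (Mon,Thu,Tue,Thu) (Mon,Thu,Wed,Thu) — 5.
Review=Wed: (Mon,Wed,Tue,Thu) (Mon,Thu,Tue,Thu) (Mon,Thu,Wed,Thu) (Tue,Thu,Wed,Thu) — 4.
Summing: 5 + 4 = 9.

9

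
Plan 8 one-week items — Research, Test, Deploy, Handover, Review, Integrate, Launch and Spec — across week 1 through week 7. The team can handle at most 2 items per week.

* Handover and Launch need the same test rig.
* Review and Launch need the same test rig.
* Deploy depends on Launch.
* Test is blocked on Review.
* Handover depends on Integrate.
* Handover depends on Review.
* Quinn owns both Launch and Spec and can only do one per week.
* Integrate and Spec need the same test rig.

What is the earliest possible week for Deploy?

Precedence pushes Deploy to at least week 2.
Deploy at week 2 is achievable: Research -> week 4, Handover -> week 3, Spec -> week 4, Test -> week 3, Integrate -> week 1, Launch -> week 1, Deploy -> week 2, Review -> week 2.

week 2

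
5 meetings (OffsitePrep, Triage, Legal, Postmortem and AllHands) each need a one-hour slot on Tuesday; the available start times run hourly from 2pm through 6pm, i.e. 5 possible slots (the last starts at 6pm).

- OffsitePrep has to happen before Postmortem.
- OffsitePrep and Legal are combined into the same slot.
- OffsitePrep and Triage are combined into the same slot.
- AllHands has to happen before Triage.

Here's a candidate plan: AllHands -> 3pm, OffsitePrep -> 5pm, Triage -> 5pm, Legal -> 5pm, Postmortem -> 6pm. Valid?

Yes

OffsitePrep and Legal are combined into the same slot — holds.
OffsitePrep and Triage are combined into the same slot — holds.
AllHands has to happen before Triage — holds.
OffsitePrep has to happen before Postmortem — holds.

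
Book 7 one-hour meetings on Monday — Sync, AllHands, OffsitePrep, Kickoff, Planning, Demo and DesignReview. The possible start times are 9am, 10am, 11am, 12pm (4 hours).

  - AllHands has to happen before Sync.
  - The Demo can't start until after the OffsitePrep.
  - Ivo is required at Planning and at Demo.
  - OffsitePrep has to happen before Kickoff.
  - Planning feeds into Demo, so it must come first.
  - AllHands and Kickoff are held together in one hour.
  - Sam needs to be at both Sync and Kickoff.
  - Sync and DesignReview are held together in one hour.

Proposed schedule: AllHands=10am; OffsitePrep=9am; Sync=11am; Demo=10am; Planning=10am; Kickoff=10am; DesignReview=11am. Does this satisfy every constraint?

Invalid. Ivo is required at Planning and at Demo.

AllHands has to happen before Sync — holds.
Sam needs to be at both Sync and Kickoff — holds.
Planning feeds into Demo, so it must come first — violated.
OffsitePrep has to happen before Kickoff — holds.
The Demo can't start until after the OffsitePrep — holds.
AllHands and Kickoff are held together in one hour — holds.
Sync and DesignReview are held together in one hour — holds.
Ivo is required at Planning and at Demo — violated.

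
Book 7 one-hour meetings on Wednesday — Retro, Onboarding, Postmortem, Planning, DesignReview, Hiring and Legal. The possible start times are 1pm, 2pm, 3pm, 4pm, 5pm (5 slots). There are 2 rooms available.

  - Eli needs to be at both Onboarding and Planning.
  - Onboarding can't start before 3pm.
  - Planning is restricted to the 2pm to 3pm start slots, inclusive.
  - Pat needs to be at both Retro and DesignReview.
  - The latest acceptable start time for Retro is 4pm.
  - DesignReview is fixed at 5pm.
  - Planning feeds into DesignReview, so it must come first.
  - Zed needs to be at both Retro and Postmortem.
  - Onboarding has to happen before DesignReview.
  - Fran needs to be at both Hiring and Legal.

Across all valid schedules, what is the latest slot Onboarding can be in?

4pm

Onboarding is available from 3pm; downstream work caps Onboarding at 4pm.
Onboarding at 4pm is achievable: Hiring in 1pm, Legal in 3pm, Postmortem in 2pm, Planning in 2pm, Retro in 1pm, DesignReview in 5pm, Onboarding in 4pm.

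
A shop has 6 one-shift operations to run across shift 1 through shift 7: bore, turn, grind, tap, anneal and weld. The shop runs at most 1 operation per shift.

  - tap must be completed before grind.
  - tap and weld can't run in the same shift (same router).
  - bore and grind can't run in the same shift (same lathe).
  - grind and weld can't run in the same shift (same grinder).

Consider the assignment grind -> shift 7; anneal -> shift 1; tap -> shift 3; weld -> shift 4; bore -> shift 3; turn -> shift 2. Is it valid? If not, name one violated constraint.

No — it violates: The shop runs at most 1 operation per shift

tap must be completed before grind — holds.
grind and weld can't run in the same shift (same grinder) — holds.
bore and grind can't run in the same shift (same lathe) — holds.
The shop runs at most 1 operation per shift — violated.
tap and weld can't run in the same shift (same router) — holds.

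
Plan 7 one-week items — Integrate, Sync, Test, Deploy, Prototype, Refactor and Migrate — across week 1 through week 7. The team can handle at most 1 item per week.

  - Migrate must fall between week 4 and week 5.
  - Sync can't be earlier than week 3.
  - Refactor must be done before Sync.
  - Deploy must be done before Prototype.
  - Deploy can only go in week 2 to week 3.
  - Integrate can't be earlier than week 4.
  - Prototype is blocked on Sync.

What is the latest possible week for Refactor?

Downstream work caps Refactor at week 5.
Refactor at week 3 is achievable: Test in week 1; Sync in week 6; Migrate in week 4; Refactor in week 3; Integrate in week 5; Deploy in week 2; Prototype in week 7.
Nothing later works — the capacity limit rule out every week after week 3.

week 3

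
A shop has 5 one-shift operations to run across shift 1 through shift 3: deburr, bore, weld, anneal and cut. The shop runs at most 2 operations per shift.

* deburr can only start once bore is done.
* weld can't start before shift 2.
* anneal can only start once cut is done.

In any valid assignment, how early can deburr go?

Precedence pushes deburr to at least shift 2.
deburr at shift 2 is achievable: anneal=shift 3; bore=shift 1; deburr=shift 2; weld=shift 2; cut=shift 1.

shift 2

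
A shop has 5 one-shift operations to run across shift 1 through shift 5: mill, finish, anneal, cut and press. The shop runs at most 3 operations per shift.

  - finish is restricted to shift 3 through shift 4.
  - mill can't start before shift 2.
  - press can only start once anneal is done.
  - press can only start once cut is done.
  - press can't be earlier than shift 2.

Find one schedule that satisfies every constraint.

mill in shift 2; press in shift 2; anneal in shift 1; cut in shift 1; finish in shift 3

Checking: anneal(shift 1) before press(shift 2); cut(shift 1) before press(shift 2); mill=shift 2 in [shift 2,shift 5]; press=shift 2 in [shift 2,shift 5]; finish=shift 3 in [shift 3,shift 4]; max 2 per shift (cap 3).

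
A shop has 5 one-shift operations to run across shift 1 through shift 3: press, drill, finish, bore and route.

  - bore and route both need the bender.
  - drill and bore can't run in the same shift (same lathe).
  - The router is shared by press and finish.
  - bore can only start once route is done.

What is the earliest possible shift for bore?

shift 2

Precedence pushes bore to at least shift 2.
bore at shift 2 is achievable: bore in shift 2; press in shift 1; route in shift 1; drill in shift 1; finish in shift 2.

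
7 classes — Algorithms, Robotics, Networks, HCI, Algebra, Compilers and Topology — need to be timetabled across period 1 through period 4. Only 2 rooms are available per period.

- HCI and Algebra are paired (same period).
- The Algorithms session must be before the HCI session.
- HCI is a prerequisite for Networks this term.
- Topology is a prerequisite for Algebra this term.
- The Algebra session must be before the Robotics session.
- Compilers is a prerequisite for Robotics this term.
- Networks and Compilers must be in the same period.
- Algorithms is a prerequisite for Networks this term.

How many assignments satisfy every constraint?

1

Enumerating: HCI=period 2, Compilers=period 3, Algorithms=period 1, Algebra=period 2, Topology=period 1, Robotics=period 4, Networks=period 3.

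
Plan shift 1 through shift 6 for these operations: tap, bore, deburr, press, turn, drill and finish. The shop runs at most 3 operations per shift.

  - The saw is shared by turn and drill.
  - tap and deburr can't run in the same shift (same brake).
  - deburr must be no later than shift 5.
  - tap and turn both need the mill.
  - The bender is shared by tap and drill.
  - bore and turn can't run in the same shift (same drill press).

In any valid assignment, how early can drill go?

shift 1

drill at shift 1 is achievable: deburr -> shift 1, press -> shift 2, turn -> shift 3, tap -> shift 2, finish -> shift 2, bore -> shift 1, drill -> shift 1.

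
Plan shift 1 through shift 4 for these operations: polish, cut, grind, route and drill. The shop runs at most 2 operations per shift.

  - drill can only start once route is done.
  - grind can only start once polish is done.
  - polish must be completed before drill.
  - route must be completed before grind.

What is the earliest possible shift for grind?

shift 2

Precedence pushes grind to at least shift 2.
grind at shift 2 is achievable: cut in shift 3, route in shift 1, grind in shift 2, polish in shift 1, drill in shift 2.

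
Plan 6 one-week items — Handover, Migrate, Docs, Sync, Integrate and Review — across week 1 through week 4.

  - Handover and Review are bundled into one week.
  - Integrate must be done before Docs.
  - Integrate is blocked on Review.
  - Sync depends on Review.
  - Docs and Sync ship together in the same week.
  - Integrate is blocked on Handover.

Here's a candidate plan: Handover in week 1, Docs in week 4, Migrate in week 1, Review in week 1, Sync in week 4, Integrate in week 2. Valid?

Docs and Sync ship together in the same week — holds.
Integrate must be done before Docs — holds.
Integrate is blocked on Handover — holds.
Sync depends on Review — holds.
Handover and Review are bundled into one week — holds.
Integrate is blocked on Review — holds.

Yes, all constraints hold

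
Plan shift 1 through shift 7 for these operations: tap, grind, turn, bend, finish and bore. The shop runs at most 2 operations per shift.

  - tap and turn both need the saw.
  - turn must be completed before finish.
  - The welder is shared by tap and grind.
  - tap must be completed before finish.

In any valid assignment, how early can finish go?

Precedence pushes finish to at least shift 2.
finish at shift 3 is achievable: bore -> shift 3; bend -> shift 1; finish -> shift 3; grind -> shift 2; turn -> shift 2; tap -> shift 1.
Nothing earlier works — the conflict and capacity constraints rule out every shift before shift 3.

shift 3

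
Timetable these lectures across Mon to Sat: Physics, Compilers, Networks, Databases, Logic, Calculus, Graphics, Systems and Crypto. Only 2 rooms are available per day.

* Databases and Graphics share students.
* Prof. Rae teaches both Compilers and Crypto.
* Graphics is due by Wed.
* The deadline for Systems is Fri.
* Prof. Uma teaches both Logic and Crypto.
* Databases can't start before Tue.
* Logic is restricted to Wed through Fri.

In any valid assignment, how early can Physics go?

Mon

Physics at Mon is achievable: Physics=Mon, Databases=Tue, Calculus=Thu, Crypto=Fri, Logic=Wed, Networks=Thu, Systems=Tue, Compilers=Wed, Graphics=Mon.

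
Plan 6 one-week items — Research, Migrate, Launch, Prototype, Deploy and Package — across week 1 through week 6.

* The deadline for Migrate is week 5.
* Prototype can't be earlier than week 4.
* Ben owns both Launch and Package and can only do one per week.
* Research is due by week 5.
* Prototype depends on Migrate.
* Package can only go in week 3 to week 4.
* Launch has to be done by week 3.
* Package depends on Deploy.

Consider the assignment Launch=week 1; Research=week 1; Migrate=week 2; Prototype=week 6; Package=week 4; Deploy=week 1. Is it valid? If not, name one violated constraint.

Yes, all constraints hold

Package depends on Deploy — holds.
Ben owns both Launch and Package and can only do one per week — holds.
Research is due by week 5 — holds.
Prototype depends on Migrate — holds.
The deadline for Migrate is week 5 — holds.
Package can only go in week 3 to week 4 — holds.
Launch has to be done by week 3 — holds.
Prototype can't be earlier than week 4 — holds.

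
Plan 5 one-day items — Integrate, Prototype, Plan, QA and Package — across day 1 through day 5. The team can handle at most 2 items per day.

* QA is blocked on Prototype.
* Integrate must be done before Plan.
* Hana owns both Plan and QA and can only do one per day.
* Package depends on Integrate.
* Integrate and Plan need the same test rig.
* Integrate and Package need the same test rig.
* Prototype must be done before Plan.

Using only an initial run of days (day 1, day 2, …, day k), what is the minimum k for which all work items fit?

The precedence chain requires at least 2 distinct days.
With at most 2 per day and 5 work items, at least 3 days are needed.
3 works (last occupied day: day 3): for example QA in day 3; Prototype in day 1; Integrate in day 1; Plan in day 2; Package in day 2.

3 days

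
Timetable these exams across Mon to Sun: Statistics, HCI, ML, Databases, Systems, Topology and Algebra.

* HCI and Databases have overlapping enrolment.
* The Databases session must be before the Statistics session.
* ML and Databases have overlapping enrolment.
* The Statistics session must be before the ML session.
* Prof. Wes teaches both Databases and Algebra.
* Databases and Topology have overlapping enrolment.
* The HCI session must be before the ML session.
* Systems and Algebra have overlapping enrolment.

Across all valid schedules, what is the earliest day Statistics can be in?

Precedence pushes Statistics to at least Tue; downstream work caps Statistics at Sat.
Statistics at Tue is achievable: Algebra in Tue, Systems in Mon, Databases in Mon, ML in Wed, Statistics in Tue, Topology in Tue, HCI in Tue.

Tue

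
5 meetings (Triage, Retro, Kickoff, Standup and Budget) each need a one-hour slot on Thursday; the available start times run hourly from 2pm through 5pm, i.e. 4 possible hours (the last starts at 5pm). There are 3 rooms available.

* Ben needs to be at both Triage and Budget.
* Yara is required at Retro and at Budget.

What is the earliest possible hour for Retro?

Retro at 2pm is achievable: Budget=3pm, Kickoff=2pm, Triage=2pm, Standup=3pm, Retro=2pm.

2pm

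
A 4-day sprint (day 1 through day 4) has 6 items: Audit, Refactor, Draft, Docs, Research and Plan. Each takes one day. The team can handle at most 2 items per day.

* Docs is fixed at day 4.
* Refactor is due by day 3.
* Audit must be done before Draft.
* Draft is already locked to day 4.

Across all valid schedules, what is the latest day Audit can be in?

Downstream work caps Audit at day 3.
Audit at day 3 is achievable: Docs -> day 4, Audit -> day 3, Refactor -> day 1, Research -> day 1, Draft -> day 4, Plan -> day 2.

day 3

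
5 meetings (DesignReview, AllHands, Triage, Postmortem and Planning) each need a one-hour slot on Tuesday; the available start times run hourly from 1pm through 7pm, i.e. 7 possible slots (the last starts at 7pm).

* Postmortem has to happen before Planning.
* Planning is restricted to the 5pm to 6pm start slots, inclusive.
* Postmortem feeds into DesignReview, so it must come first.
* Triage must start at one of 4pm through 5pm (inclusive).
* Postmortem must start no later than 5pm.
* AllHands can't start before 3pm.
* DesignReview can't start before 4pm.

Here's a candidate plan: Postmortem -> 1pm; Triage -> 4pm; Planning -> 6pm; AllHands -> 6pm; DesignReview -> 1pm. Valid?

No. DesignReview can't start before 4pm is not satisfied.

Triage must start at one of 4pm through 5pm (inclusive) — holds.
AllHands can't start before 3pm — holds.
Postmortem feeds into DesignReview, so it must come first — violated.
Postmortem has to happen before Planning — holds.
Planning is restricted to the 5pm to 6pm start slots, inclusive — holds.
DesignReview can't start before 4pm — violated.
Postmortem must start no later than 5pm — holds.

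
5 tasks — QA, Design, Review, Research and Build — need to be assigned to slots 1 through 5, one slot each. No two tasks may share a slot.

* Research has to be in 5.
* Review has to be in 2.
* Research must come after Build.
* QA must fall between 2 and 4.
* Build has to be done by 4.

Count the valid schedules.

Enumerating: Build=1; Research=5; Design=4; Review=2; QA=3 | QA -> 3, Review -> 2, Research -> 5, Design -> 1, Build -> 4 | Design -> 3; QA -> 4; Research -> 5; Build -> 1; Review -> 2 | Review in 2, Build in 3, Design in 1, QA in 4, Research in 5.

4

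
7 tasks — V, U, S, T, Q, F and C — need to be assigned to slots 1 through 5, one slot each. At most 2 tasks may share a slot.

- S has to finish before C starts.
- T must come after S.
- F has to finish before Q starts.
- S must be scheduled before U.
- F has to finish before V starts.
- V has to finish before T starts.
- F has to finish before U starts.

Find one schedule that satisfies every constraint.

T=3, V=2, Q=3, U=2, F=1, S=1, C=4

Checking: V(2) before T(3); S(1) before C(4); F(1) before U(2); F(1) before Q(3); S(1) before U(2); S(1) before T(3); F(1) before V(2); max 2 per slot (cap 2).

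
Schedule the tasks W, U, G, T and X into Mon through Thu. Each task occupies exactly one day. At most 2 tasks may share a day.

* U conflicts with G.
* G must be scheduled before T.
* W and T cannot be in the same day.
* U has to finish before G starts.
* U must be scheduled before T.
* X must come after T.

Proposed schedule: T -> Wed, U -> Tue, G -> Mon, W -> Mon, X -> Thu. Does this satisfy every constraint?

W and T cannot be in the same day — holds.
U must be scheduled before T — holds.
U has to finish before G starts — violated.
U conflicts with G — holds.
G must be scheduled before T — holds.
X must come after T — holds.
At most 2 tasks may share a day — holds.

Invalid. U has to finish before G starts.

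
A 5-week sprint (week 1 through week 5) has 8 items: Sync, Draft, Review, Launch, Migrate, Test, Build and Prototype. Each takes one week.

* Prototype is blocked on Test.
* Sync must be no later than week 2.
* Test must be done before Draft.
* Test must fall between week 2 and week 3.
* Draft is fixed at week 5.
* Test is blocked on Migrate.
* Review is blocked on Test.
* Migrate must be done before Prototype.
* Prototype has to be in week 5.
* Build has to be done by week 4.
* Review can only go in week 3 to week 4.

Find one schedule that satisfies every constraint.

Launch -> week 1, Prototype -> week 5, Sync -> week 1, Migrate -> week 1, Build -> week 1, Review -> week 3, Test -> week 2, Draft -> week 5

Checking: Migrate(week 1) before Test(week 2); Migrate(week 1) before Prototype(week 5); Test(week 2) before Draft(week 5); Test(week 2) before Review(week 3); Test(week 2) before Prototype(week 5); Build=week 1 in [week 1,week 4]; Draft=week 5 in [week 5,week 5]; Prototype=week 5 in [week 5,week 5]; Sync=week 1 in [week 1,week 2]; Test=week 2 in [week 2,week 3]; Review=week 3 in [week 3,week 4].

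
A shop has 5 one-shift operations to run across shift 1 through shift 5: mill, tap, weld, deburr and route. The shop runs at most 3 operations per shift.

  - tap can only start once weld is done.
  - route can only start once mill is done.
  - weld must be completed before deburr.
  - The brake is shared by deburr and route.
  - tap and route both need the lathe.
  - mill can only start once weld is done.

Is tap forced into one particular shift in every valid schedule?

No

tap can be shift 2 (e.g. route -> shift 3; tap -> shift 2; mill -> shift 2; weld -> shift 1; deburr -> shift 2) or shift 3 (e.g. mill -> shift 2; weld -> shift 1; deburr -> shift 2; tap -> shift 3; route -> shift 4).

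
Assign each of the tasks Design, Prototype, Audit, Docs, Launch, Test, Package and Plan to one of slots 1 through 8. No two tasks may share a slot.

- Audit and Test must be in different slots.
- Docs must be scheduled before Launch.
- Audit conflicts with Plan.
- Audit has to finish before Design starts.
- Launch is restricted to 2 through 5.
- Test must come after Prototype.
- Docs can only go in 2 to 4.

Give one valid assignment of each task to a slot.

Plan in 8, Package in 7, Audit in 1, Docs in 2, Launch in 3, Design in 4, Test in 6, Prototype in 5

Checking: Audit(1) before Design(4); Docs(2) before Launch(3); Prototype(5) before Test(6); Audit(1) != Test(6); Audit(1) != Plan(8); Launch=3 in [2,5]; Docs=2 in [2,4]; max 1 per slot (cap 1).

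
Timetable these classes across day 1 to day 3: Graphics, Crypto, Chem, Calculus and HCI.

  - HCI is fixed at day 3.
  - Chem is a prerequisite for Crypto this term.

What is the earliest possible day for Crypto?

Precedence pushes Crypto to at least day 2.
Crypto at day 2 is achievable: Crypto=day 2, Graphics=day 1, Chem=day 1, HCI=day 3, Calculus=day 1.

day 2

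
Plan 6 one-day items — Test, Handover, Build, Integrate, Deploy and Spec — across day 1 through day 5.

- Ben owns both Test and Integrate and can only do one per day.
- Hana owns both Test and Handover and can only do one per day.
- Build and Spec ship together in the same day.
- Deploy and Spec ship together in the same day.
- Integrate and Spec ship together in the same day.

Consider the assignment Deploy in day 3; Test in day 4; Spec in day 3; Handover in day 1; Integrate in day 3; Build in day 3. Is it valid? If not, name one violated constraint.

Valid

Deploy and Spec ship together in the same day — holds.
Ben owns both Test and Integrate and can only do one per day — holds.
Hana owns both Test and Handover and can only do one per day — holds.
Integrate and Spec ship together in the same day — holds.
Build and Spec ship together in the same day — holds.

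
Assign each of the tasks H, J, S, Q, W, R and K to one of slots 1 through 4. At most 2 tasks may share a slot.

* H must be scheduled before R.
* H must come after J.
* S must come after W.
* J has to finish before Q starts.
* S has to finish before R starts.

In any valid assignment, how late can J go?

2

Downstream work caps J at 2.
J at 2 is achievable: R -> 4; J -> 2; H -> 3; Q -> 3; W -> 1; S -> 2; K -> 1.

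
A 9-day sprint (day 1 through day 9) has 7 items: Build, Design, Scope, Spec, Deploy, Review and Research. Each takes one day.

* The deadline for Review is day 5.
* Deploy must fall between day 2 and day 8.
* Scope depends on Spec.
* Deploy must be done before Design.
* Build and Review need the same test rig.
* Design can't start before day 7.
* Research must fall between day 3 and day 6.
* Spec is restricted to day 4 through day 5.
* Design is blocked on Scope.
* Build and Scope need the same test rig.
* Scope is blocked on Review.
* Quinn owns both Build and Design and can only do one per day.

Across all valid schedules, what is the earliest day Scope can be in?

Precedence pushes Scope to at least day 5; downstream work caps Scope at day 8.
Scope at day 5 is achievable: Scope in day 5, Deploy in day 2, Review in day 1, Spec in day 4, Design in day 7, Research in day 3, Build in day 2.

day 5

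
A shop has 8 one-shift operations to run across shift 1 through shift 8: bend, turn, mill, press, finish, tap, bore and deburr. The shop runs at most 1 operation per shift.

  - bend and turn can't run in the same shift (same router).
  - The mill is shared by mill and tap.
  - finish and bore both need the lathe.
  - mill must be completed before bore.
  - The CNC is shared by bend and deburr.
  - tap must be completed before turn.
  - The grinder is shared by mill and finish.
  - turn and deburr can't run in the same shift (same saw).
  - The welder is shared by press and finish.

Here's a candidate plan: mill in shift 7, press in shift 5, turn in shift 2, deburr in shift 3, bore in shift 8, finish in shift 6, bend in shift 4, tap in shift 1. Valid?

Valid

tap must be completed before turn — holds.
The grinder is shared by mill and finish — holds.
mill must be completed before bore — holds.
finish and bore both need the lathe — holds.
The mill is shared by mill and tap — holds.
turn and deburr can't run in the same shift (same saw) — holds.
The welder is shared by press and finish — holds.
bend and turn can't run in the same shift (same router) — holds.
The CNC is shared by bend and deburr — holds.
The shop runs at most 1 operation per shift — holds.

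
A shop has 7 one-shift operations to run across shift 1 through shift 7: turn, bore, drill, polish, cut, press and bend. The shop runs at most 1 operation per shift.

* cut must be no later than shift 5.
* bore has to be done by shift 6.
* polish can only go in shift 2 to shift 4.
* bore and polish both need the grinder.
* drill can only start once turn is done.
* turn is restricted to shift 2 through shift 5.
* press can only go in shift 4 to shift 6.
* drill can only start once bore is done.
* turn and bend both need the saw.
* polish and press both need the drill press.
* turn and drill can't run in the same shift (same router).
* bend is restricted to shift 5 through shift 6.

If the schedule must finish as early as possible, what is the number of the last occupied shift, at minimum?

7

The precedence chain requires at least 2 distinct shifts.
With at most 1 per shift and 7 operations, at least 7 shifts are needed.
bend can't be placed before shift 5, so the schedule must run through at least shift 5.
7 works (last occupied shift: shift 7): for example drill -> shift 7, bore -> shift 6, turn -> shift 3, press -> shift 4, polish -> shift 2, bend -> shift 5, cut -> shift 1.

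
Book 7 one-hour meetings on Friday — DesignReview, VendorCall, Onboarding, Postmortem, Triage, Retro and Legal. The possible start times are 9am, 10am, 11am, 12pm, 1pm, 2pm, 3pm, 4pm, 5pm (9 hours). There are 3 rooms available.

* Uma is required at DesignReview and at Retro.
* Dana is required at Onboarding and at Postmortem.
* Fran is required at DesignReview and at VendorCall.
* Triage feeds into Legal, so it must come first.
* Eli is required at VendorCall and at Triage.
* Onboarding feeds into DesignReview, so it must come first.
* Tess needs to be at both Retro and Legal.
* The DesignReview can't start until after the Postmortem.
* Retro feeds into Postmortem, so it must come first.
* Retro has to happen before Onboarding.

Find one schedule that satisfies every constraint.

Triage=9am; Postmortem=11am; Onboarding=10am; Legal=10am; Retro=9am; DesignReview=12pm; VendorCall=10am

Checking: Onboarding(10am) before DesignReview(12pm); Retro(9am) before Postmortem(11am); Retro(9am) before Onboarding(10am); Triage(9am) before Legal(10am); Postmortem(11am) before DesignReview(12pm); VendorCall(10am) != Triage(9am); Retro(9am) != Legal(10am); DesignReview(12pm) != Retro(9am); DesignReview(12pm) != VendorCall(10am); Onboarding(10am) != Postmortem(11am); max 3 per hour (cap 3).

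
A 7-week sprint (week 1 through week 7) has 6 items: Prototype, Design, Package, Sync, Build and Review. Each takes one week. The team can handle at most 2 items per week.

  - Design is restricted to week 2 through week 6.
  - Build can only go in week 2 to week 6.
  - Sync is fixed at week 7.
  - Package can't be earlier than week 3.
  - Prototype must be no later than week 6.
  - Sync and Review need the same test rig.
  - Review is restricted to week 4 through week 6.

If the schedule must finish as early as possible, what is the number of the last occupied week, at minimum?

week 7

With at most 2 per week and 6 tasks, at least 3 weeks are needed.
Sync can't be placed before week 7, so the schedule must run through at least week 7.
7 works (last occupied week: week 7): for example Sync in week 7, Prototype in week 1, Package in week 3, Design in week 2, Build in week 2, Review in week 4.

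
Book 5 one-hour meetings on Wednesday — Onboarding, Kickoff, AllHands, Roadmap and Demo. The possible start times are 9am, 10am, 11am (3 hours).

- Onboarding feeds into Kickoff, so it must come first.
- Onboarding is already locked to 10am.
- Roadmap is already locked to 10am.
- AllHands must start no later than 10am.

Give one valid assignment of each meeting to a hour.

Roadmap -> 10am, Kickoff -> 11am, Demo -> 9am, AllHands -> 9am, Onboarding -> 10am

Checking: Onboarding(10am) before Kickoff(11am); AllHands=9am in [9am,10am]; Onboarding=10am in [10am,10am]; Roadmap=10am in [10am,10am].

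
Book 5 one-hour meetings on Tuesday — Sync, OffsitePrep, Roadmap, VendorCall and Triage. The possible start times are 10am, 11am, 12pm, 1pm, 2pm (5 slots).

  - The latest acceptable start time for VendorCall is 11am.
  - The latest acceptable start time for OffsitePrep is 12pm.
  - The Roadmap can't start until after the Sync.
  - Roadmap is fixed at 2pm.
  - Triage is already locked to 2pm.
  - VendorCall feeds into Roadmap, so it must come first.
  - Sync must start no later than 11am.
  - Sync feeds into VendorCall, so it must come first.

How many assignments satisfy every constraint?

Enumerating: VendorCall=11am; Triage=2pm; Roadmap=2pm; OffsitePrep=10am; Sync=10am | Triage -> 2pm, VendorCall -> 11am, Roadmap -> 2pm, Sync -> 10am, OffsitePrep -> 11am | OffsitePrep -> 12pm; VendorCall -> 11am; Triage -> 2pm; Sync -> 10am; Roadmap -> 2pm.

3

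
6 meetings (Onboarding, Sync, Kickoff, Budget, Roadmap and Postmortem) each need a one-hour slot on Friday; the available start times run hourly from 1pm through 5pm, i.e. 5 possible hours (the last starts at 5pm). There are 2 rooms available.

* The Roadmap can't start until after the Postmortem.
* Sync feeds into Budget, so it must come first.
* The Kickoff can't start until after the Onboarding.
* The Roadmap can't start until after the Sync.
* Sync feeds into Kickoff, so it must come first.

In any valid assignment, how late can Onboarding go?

4pm

Downstream work caps Onboarding at 4pm.
Onboarding at 4pm is achievable: Sync in 1pm, Kickoff in 5pm, Onboarding in 4pm, Postmortem in 1pm, Roadmap in 2pm, Budget in 2pm.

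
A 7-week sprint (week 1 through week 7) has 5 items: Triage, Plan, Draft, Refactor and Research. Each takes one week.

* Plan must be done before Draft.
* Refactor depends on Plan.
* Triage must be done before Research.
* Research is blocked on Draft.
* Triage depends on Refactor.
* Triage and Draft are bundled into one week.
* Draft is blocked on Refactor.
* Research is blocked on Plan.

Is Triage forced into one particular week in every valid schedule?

No

Triage can be week 3 (e.g. Research in week 4, Refactor in week 2, Draft in week 3, Triage in week 3, Plan in week 1) or week 4 (e.g. Triage in week 4; Draft in week 4; Refactor in week 2; Plan in week 1; Research in week 5).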